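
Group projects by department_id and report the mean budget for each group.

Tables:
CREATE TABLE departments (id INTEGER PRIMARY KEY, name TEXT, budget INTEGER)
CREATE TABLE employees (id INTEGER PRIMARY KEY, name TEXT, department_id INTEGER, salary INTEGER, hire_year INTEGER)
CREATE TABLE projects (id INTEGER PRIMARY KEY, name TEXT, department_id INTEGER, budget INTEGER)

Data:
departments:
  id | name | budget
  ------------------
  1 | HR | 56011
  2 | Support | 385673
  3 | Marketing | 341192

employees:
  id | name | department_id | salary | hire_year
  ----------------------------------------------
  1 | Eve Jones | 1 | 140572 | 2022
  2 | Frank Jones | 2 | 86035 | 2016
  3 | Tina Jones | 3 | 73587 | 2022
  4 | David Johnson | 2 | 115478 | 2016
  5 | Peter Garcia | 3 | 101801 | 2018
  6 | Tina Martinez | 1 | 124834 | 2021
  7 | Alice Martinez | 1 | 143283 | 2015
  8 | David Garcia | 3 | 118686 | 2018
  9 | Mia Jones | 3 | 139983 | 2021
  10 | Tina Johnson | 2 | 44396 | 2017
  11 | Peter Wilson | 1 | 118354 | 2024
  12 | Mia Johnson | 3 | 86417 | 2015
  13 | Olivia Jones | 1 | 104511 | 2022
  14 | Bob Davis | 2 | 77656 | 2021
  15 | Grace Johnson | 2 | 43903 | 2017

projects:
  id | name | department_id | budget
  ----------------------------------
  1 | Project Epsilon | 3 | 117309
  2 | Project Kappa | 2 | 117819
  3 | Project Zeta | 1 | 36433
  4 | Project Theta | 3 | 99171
SELECT department_id, AVG(budget) AS avg_budget FROM projects GROUP BY department_id

Execution result:
department_id | avg_budget
1 | 36433.00
2 | 117819.00
3 | 108240.00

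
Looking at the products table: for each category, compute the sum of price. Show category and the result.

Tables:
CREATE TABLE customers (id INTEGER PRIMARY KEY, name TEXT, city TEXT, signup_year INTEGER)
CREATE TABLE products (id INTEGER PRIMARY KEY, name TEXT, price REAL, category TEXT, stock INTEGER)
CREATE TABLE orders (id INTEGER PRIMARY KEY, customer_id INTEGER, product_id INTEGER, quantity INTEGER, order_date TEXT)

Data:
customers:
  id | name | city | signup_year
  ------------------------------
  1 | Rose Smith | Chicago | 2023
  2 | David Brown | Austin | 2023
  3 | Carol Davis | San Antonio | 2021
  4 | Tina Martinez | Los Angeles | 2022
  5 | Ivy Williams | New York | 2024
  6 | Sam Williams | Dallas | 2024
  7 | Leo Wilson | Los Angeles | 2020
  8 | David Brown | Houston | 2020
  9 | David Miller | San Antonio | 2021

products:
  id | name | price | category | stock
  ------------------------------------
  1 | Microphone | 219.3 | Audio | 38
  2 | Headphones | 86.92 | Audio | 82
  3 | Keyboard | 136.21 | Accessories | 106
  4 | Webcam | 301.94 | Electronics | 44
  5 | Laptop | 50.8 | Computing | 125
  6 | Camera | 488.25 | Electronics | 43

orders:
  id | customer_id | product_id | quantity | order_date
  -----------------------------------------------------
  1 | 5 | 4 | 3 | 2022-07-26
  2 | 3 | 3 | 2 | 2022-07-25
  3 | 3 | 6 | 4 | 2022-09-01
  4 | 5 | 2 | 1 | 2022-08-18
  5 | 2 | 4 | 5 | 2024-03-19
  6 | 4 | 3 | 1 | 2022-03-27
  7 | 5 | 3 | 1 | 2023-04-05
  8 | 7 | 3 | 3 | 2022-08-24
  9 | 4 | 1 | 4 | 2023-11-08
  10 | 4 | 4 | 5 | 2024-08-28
SELECT category, SUM(price) AS sum_price FROM products GROUP BY category

Execution result:
category | sum_price
Accessories | 136.21
Audio | 306.22
Computing | 50.80
Electronics | 790.19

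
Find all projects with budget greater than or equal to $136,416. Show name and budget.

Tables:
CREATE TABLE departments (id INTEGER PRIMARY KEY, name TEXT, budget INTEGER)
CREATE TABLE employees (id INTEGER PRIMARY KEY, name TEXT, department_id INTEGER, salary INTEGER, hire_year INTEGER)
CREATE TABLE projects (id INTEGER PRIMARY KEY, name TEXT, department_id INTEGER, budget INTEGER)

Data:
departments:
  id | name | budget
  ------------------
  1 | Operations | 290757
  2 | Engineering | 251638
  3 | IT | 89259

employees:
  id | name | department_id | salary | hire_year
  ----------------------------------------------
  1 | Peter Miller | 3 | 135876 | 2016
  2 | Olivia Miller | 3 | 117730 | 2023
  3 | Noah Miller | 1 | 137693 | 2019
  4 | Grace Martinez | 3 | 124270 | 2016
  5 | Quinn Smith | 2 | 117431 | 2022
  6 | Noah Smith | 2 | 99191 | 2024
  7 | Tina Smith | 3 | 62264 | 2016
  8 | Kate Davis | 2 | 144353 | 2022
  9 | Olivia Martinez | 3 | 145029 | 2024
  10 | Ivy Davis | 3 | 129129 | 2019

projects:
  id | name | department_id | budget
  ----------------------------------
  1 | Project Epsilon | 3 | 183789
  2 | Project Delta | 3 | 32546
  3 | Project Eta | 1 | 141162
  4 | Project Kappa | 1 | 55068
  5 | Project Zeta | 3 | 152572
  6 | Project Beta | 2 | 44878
SELECT name, budget FROM projects WHERE budget >= 136416

Execution result:
name | budget
Project Epsilon | 183789
Project Eta | 141162
Project Zeta | 152572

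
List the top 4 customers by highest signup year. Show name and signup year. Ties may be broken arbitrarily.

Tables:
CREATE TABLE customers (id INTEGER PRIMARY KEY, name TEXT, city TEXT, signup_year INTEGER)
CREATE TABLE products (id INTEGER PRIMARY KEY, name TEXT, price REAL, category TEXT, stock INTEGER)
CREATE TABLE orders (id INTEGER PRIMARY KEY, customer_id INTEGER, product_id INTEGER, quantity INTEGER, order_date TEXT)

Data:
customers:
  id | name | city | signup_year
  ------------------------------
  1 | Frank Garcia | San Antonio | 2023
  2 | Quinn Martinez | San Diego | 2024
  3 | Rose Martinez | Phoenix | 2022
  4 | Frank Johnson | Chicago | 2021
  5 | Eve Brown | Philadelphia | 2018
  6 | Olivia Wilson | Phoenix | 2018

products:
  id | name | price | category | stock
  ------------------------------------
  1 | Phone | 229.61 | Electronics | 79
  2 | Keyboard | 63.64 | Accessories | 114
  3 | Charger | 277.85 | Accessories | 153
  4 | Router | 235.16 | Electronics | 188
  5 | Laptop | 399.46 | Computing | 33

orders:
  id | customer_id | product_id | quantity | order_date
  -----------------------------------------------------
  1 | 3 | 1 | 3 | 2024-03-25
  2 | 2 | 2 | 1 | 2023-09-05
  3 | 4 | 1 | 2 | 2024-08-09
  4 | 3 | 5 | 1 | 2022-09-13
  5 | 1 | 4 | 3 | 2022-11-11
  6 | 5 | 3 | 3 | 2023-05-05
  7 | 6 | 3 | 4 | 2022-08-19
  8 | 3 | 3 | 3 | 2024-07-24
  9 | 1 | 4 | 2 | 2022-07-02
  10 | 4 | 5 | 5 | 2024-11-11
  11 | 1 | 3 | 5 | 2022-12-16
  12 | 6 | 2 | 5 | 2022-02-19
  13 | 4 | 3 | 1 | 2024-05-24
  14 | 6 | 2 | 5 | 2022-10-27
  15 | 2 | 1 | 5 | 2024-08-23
SELECT name, signup_year FROM customers ORDER BY signup_year DESC LIMIT 4

Execution result:
name | signup_year
Quinn Martinez | 2024
Frank Garcia | 2023
Rose Martinez | 2022
Frank Johnson | 2021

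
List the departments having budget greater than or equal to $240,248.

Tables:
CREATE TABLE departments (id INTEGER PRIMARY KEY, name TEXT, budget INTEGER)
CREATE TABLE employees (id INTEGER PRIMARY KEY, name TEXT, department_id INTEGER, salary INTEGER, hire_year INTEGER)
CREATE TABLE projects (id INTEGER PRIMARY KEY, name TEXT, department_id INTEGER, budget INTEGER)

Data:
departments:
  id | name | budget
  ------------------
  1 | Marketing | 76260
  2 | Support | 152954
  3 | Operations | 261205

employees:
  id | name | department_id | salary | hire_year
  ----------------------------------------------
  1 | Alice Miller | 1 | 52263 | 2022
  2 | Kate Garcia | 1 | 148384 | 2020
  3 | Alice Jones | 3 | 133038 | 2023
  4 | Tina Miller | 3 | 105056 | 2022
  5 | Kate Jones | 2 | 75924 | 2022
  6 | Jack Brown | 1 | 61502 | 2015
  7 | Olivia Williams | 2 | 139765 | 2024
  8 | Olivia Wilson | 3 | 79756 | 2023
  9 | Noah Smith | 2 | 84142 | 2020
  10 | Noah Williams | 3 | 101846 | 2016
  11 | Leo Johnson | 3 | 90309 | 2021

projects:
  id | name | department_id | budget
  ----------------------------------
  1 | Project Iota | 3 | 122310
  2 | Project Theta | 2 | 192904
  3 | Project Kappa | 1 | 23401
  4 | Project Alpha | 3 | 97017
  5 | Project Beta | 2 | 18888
SELECT name, budget FROM departments WHERE budget >= 240248

Execution result:
name | budget
Operations | 261205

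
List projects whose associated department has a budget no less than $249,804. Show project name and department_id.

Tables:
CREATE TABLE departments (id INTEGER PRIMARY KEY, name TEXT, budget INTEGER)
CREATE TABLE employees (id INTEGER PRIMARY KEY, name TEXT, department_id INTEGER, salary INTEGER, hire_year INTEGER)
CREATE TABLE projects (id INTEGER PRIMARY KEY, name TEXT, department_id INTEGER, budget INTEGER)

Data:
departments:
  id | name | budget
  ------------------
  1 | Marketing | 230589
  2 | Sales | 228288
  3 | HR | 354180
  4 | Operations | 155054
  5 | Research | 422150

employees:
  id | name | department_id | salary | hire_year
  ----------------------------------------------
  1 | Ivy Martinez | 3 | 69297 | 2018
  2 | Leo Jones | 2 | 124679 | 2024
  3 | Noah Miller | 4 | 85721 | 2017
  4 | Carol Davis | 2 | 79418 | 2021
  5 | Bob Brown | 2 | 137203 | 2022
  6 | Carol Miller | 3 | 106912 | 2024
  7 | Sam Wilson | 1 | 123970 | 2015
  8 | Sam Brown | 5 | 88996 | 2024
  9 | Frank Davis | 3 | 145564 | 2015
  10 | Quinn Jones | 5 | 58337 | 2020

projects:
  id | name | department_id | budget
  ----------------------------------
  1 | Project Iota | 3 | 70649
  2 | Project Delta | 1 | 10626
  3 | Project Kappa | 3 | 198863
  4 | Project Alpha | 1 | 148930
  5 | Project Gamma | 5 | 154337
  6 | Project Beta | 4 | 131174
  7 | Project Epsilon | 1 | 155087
SELECT name, department_id FROM projects WHERE department_id IN (SELECT id FROM departments WHERE budget >= 249804)

Execution result:
name | department_id
Project Iota | 3
Project Kappa | 3
Project Gamma | 5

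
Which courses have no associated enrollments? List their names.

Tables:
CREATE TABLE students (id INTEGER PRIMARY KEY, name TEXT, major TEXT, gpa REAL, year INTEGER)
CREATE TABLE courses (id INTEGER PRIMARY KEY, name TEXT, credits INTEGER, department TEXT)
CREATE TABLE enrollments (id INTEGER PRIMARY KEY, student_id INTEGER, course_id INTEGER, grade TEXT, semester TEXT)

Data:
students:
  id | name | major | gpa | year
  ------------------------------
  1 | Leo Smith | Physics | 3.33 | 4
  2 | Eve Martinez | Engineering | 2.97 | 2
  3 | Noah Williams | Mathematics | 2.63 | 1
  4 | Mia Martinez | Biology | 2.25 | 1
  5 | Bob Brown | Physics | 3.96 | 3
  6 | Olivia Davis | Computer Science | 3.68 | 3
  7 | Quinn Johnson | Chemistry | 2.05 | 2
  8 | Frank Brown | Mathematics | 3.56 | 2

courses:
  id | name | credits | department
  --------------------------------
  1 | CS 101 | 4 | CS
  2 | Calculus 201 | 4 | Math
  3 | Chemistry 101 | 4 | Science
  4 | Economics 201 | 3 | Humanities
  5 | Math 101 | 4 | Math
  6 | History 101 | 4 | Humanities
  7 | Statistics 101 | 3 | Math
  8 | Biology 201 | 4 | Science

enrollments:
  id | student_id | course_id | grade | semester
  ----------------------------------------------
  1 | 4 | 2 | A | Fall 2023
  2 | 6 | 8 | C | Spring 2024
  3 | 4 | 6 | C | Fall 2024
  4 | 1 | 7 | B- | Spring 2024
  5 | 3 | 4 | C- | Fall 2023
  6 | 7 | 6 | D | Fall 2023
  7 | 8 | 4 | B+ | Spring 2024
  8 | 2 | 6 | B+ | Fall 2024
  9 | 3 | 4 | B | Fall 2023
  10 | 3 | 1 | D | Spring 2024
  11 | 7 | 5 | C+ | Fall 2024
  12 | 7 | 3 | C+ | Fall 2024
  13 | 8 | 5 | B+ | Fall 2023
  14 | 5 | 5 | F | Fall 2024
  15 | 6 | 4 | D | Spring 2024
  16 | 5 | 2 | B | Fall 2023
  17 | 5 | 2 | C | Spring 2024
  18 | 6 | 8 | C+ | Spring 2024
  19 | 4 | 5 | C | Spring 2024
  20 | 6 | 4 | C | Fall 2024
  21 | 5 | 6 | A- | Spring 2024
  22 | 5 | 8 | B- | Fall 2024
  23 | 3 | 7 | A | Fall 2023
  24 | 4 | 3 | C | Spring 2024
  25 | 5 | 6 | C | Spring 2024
SELECT p.name FROM courses p LEFT JOIN enrollments c ON c.course_id = p.id WHERE c.id IS NULL

Execution result:
(no rows)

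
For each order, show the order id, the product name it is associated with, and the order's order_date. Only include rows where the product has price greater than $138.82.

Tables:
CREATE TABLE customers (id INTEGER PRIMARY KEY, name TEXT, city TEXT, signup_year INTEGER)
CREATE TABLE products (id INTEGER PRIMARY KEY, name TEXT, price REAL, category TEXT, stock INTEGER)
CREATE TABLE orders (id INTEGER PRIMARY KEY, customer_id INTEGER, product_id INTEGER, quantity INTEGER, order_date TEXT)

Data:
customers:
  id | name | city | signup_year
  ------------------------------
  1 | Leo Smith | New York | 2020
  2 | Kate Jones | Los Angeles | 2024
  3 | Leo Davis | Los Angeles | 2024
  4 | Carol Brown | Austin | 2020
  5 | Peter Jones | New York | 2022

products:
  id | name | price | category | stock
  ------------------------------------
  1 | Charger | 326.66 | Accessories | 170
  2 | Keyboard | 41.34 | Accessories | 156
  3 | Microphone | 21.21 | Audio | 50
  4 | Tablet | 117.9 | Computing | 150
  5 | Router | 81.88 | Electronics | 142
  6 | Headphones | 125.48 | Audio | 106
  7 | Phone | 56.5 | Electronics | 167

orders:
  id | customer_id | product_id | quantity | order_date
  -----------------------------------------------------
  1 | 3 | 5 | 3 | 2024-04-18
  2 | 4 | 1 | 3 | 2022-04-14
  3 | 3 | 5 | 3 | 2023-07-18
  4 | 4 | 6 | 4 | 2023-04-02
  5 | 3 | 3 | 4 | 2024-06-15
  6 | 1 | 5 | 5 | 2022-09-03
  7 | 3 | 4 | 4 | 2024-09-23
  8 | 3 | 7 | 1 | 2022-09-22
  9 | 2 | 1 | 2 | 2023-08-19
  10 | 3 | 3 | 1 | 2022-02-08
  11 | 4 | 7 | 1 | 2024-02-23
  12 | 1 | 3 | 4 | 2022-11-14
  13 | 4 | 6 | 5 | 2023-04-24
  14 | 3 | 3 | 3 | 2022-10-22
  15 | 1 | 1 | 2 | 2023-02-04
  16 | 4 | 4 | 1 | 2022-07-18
SELECT c.id, p.name AS product, c.order_date FROM orders c JOIN products p ON c.product_id = p.id WHERE p.price > 138.82

Execution result:
id | product | order_date
2 | Charger | 2022-04-14
9 | Charger | 2023-08-19
15 | Charger | 2023-02-04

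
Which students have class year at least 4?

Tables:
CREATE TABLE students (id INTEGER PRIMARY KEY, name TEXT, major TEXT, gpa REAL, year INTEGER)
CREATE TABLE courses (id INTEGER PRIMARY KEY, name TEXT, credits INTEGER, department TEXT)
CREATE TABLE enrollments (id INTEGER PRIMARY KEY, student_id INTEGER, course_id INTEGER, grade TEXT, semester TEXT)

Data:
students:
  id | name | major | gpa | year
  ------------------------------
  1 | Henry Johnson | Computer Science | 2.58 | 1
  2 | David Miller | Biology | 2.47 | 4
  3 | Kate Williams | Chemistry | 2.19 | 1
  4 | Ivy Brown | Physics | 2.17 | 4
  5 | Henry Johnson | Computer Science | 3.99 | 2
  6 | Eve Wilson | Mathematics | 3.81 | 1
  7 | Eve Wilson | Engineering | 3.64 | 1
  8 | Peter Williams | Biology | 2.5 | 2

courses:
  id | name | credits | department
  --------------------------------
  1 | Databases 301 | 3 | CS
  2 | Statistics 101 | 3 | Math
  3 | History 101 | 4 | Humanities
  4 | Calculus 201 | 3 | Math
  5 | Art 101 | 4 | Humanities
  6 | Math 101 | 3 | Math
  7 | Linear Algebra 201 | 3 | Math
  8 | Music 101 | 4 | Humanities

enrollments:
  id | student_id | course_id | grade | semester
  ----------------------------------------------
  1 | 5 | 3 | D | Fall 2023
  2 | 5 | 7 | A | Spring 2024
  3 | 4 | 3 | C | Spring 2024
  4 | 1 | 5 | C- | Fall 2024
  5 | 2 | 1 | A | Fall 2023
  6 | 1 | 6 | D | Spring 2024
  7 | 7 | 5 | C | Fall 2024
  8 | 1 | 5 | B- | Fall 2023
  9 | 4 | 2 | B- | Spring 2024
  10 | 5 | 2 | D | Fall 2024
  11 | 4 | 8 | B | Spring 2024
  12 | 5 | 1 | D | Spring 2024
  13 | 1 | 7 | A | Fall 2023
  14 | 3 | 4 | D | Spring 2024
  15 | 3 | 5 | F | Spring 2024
SELECT name, year FROM students WHERE year >= 4

Execution result:
name | year
David Miller | 4
Ivy Brown | 4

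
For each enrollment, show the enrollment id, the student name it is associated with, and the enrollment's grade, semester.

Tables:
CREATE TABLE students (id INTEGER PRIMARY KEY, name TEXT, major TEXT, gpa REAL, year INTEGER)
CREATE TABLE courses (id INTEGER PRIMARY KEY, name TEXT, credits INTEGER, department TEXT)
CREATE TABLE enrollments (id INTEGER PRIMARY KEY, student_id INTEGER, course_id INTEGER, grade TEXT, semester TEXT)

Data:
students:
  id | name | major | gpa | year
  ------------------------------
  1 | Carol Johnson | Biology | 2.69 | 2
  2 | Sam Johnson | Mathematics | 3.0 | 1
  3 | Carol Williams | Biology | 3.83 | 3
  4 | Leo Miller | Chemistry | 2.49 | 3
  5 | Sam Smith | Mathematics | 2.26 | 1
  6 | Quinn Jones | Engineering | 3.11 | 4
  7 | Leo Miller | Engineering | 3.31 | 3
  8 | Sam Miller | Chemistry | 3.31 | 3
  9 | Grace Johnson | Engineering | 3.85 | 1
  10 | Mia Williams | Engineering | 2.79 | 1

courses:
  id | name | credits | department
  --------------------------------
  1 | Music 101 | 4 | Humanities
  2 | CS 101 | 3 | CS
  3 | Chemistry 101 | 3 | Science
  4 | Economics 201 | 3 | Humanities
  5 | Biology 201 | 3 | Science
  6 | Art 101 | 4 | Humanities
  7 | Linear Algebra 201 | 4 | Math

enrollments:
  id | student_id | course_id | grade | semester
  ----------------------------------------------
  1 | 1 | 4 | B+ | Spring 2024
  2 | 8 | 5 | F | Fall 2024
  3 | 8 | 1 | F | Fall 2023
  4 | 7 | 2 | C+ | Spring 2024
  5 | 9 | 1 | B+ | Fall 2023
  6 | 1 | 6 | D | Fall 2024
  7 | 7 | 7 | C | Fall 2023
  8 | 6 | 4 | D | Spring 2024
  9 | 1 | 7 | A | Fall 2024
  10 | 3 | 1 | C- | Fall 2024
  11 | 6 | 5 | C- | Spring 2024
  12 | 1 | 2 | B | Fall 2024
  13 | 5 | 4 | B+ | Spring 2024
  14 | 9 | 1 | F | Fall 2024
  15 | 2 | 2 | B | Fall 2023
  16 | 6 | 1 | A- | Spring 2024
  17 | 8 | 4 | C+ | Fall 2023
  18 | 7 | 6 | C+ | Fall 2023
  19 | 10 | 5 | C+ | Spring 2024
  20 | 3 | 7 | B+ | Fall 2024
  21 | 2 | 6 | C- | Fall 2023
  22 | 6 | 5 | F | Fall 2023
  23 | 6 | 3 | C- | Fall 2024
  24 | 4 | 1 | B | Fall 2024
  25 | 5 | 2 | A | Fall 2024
SELECT c.id, p.name AS student, c.grade, c.semester FROM enrollments c JOIN students p ON c.student_id = p.id

Execution result:
id | student | grade | semester
1 | Carol Johnson | B+ | Spring 2024
2 | Sam Miller | F | Fall 2024
3 | Sam Miller | F | Fall 2023
4 | Leo Miller | C+ | Spring 2024
5 | Grace Johnson | B+ | Fall 2023
6 | Carol Johnson | D | Fall 2024
7 | Leo Miller | C | Fall 2023
8 | Quinn Jones | D | Spring 2024
9 | Carol Johnson | A | Fall 2024
10 | Carol Williams | C- | Fall 2024
11 | Quinn Jones | C- | Spring 2024
12 | Carol Johnson | B | Fall 2024
13 | Sam Smith | B+ | Spring 2024
14 | Grace Johnson | F | Fall 2024
15 | Sam Johnson | B | Fall 2023
16 | Quinn Jones | A- | Spring 2024
17 | Sam Miller | C+ | Fall 2023
18 | Leo Miller | C+ | Fall 2023
19 | Mia Williams | C+ | Spring 2024
20 | Carol Williams | B+ | Fall 2024
21 | Sam Johnson | C- | Fall 2023
22 | Quinn Jones | F | Fall 2023
23 | Quinn Jones | C- | Fall 2024
24 | Leo Miller | B | Fall 2024
25 | Sam Smith | A | Fall 2024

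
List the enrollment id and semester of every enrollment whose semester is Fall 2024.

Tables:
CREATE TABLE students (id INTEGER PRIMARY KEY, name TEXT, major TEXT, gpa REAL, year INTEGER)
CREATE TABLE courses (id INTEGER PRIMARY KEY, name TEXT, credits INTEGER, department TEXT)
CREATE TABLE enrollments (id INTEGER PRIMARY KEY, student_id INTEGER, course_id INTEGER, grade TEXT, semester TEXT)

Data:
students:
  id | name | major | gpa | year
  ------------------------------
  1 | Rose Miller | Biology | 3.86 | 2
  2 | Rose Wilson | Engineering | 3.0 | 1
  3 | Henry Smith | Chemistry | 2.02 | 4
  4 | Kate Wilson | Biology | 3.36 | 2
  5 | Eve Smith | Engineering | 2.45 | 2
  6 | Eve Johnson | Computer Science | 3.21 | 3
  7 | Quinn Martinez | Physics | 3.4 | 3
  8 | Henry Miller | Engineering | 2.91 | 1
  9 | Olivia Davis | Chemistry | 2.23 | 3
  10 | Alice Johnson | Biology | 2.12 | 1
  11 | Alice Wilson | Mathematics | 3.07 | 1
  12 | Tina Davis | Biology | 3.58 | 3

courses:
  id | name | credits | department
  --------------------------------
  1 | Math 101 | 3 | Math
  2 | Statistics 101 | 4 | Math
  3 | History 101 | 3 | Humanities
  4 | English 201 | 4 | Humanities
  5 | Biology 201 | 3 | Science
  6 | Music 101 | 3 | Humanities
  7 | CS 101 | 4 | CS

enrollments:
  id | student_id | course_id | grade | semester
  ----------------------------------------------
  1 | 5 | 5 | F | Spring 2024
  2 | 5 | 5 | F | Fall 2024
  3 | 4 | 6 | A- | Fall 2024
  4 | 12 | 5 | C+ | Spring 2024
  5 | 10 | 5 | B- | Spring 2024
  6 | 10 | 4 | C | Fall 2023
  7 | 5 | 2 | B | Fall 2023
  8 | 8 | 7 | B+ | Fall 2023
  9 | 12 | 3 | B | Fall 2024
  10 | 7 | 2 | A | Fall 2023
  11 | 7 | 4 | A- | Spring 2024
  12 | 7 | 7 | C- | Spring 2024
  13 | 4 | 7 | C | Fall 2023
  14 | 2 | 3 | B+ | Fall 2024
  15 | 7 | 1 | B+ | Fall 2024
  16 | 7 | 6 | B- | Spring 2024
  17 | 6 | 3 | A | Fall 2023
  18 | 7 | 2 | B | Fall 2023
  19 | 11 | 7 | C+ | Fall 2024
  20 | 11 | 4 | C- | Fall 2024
SELECT id, semester FROM enrollments WHERE semester = 'Fall 2024'

Execution result:
id | semester
2 | Fall 2024
3 | Fall 2024
9 | Fall 2024
14 | Fall 2024
15 | Fall 2024
19 | Fall 2024
20 | Fall 2024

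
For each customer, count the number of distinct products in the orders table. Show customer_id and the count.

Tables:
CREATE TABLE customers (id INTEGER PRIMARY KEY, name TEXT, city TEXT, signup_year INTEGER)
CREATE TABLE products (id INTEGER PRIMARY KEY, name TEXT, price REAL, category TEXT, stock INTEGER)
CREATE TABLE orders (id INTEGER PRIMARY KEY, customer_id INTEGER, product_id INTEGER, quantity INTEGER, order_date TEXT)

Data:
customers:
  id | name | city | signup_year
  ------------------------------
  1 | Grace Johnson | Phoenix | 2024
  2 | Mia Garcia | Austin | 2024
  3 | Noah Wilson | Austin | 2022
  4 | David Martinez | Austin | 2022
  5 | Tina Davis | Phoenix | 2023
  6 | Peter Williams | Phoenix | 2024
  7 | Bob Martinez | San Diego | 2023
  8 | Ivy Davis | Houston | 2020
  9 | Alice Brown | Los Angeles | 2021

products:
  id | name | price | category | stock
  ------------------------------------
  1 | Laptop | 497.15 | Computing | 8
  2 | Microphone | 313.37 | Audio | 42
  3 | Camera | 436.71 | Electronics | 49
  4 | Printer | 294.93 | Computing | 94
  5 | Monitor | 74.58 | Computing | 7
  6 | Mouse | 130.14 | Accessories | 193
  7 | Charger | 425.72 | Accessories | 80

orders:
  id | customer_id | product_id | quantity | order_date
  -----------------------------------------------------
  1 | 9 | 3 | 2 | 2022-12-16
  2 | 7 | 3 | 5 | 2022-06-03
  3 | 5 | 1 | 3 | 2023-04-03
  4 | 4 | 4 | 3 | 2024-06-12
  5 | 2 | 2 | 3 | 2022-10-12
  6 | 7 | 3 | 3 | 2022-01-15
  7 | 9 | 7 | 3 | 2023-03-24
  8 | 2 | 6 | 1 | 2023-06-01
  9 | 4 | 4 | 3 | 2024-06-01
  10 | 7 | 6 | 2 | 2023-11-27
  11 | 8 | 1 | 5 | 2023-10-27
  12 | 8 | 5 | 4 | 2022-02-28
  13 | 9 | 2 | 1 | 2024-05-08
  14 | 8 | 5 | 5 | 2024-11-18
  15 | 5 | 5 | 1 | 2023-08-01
SELECT customer_id, COUNT(DISTINCT product_id) AS distinct_product_count FROM orders GROUP BY customer_id

Execution result:
customer_id | distinct_product_count
2 | 2
4 | 1
5 | 2
7 | 2
8 | 2
9 | 3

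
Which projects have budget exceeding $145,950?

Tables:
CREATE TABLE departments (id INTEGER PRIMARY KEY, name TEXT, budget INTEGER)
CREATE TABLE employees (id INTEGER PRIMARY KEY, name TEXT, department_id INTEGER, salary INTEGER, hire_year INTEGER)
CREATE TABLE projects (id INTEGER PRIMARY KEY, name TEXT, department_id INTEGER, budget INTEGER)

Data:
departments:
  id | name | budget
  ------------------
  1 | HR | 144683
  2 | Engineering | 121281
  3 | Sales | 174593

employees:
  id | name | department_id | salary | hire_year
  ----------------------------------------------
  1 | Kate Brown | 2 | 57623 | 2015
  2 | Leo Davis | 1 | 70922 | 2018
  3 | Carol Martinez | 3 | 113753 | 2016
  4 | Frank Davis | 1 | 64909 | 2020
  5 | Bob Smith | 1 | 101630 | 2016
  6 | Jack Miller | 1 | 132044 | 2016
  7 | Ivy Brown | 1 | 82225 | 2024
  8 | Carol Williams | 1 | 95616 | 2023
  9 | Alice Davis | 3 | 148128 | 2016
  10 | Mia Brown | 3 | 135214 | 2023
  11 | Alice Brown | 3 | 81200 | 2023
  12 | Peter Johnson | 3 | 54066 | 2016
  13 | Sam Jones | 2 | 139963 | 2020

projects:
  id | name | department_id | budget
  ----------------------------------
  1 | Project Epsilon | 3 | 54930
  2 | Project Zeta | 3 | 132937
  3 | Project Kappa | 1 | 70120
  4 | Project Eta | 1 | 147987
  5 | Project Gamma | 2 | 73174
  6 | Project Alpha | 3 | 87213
SELECT name, budget FROM projects WHERE budget > 145950

Execution result:
name | budget
Project Eta | 147987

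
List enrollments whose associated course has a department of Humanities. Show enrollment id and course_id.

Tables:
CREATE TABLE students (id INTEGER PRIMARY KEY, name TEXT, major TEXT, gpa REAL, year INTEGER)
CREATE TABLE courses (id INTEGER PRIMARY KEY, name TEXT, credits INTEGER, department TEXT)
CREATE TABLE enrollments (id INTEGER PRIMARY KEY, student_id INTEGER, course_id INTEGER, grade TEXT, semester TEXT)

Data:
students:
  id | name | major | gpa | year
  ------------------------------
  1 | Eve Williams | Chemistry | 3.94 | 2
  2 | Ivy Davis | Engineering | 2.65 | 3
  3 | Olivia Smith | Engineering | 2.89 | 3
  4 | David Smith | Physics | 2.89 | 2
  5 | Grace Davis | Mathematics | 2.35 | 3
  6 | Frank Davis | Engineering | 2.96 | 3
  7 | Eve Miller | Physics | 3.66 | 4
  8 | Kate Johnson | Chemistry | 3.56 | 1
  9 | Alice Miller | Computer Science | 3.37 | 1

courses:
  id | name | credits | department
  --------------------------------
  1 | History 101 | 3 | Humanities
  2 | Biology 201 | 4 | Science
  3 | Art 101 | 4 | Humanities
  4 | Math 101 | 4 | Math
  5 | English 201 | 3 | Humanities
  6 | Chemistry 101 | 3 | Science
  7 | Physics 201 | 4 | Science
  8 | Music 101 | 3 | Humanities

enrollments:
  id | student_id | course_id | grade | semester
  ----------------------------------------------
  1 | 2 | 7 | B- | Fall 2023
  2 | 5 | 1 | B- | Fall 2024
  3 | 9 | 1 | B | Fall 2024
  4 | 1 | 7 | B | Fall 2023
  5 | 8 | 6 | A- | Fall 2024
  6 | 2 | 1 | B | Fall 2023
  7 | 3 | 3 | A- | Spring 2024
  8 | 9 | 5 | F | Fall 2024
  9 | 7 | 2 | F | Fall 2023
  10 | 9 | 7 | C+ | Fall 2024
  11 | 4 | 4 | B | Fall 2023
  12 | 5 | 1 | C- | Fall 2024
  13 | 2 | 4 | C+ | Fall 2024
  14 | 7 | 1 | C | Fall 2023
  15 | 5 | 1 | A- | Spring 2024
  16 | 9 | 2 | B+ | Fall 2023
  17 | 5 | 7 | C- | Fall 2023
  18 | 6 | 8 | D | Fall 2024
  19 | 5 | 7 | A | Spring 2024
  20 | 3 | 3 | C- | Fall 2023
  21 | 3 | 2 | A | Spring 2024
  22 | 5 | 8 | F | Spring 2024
SELECT id, course_id FROM enrollments WHERE course_id IN (SELECT id FROM courses WHERE department = 'Humanities')

Execution result:
id | course_id
2 | 1
3 | 1
6 | 1
7 | 3
8 | 5
12 | 1
14 | 1
15 | 1
18 | 8
20 | 3
22 | 8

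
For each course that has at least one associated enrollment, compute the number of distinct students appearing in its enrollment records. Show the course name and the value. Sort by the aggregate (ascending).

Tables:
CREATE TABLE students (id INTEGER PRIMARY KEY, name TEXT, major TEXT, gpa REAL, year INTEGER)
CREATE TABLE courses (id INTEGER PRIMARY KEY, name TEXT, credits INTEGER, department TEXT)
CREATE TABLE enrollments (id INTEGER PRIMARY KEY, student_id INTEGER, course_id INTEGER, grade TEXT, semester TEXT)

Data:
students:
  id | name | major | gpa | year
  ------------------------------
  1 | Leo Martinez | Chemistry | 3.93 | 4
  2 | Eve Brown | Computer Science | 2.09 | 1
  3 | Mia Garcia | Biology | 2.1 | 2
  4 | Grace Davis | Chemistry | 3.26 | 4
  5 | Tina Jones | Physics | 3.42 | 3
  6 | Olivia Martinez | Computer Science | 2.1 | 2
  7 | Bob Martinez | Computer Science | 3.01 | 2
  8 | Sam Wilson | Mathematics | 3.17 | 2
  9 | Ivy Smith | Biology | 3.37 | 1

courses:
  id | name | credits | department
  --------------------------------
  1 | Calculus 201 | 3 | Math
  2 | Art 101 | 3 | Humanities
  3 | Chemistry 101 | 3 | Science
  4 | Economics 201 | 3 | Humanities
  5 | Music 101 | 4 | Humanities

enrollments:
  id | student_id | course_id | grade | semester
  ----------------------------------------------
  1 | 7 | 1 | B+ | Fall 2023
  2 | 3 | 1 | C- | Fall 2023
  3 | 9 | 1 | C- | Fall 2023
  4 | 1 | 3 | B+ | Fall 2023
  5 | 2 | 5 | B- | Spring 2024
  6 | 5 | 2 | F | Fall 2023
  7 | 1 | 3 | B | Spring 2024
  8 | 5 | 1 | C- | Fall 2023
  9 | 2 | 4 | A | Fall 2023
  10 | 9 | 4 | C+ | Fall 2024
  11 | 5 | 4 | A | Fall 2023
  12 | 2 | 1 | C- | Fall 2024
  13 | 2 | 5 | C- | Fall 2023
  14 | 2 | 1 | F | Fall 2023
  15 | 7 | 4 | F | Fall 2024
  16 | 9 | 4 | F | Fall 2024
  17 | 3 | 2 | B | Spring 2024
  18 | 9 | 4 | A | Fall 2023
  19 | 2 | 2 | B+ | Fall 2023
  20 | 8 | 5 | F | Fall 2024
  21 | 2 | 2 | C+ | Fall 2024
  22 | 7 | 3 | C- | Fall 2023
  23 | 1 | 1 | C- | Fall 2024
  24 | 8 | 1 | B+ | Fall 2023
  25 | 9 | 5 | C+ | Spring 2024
SELECT p.name, COUNT(DISTINCT c.student_id) AS distinct_student_count FROM enrollments c JOIN courses p ON c.course_id = p.id GROUP BY p.id, p.name ORDER BY distinct_student_count ASC

Execution result:
name | distinct_student_count
Chemistry 101 | 2
Art 101 | 3
Music 101 | 3
Economics 201 | 4
Calculus 201 | 7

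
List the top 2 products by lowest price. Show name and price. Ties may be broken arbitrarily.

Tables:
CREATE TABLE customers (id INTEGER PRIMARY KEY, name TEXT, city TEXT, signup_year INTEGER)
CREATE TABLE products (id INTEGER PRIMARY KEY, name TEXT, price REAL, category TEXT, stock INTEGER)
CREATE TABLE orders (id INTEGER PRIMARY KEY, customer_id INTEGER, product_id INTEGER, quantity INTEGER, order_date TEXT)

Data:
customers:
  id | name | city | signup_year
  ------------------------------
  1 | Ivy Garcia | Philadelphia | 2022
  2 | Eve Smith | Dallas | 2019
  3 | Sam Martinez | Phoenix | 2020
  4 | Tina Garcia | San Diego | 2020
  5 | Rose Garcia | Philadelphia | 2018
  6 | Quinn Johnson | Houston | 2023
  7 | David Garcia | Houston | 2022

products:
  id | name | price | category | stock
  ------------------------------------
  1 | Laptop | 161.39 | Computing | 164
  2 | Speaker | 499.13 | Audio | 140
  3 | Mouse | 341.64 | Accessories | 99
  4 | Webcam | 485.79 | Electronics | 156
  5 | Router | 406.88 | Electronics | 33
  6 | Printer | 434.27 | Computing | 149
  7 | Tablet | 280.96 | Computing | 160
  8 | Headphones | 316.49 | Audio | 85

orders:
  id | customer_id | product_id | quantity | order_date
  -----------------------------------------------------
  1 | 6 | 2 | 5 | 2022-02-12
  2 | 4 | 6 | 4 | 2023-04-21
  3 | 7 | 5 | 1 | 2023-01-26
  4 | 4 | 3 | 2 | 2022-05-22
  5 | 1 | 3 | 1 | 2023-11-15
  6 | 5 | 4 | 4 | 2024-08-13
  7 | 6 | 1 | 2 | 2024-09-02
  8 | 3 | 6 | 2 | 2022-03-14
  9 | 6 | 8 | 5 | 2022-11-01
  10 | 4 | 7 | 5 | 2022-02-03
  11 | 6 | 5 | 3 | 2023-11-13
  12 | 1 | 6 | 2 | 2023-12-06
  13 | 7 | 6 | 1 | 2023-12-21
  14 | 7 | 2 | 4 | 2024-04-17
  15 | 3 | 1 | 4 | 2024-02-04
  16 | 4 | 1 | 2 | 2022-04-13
SELECT name, price FROM products ORDER BY price ASC LIMIT 2

Execution result:
name | price
Laptop | 161.39
Tablet | 280.96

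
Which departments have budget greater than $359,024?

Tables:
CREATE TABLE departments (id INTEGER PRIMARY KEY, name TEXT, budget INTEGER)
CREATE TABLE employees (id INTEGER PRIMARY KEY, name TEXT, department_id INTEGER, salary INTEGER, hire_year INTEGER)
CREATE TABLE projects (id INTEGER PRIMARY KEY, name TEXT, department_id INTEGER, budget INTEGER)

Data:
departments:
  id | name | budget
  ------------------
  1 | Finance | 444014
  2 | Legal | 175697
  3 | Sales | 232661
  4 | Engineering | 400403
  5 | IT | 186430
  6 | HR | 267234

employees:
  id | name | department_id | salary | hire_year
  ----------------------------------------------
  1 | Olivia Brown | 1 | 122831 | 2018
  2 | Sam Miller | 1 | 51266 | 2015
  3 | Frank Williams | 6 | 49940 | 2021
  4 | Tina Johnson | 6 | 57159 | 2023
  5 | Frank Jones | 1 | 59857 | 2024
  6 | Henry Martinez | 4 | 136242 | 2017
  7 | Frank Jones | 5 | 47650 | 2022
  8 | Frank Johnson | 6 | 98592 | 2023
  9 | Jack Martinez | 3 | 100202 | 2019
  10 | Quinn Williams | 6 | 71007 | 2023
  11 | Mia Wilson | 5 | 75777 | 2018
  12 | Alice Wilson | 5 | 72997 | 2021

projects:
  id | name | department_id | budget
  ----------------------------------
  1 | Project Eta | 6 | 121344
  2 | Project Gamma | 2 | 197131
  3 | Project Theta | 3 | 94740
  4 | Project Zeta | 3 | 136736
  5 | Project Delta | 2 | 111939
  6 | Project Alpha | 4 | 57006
SELECT name, budget FROM departments WHERE budget > 359024

Execution result:
name | budget
Finance | 444014
Engineering | 400403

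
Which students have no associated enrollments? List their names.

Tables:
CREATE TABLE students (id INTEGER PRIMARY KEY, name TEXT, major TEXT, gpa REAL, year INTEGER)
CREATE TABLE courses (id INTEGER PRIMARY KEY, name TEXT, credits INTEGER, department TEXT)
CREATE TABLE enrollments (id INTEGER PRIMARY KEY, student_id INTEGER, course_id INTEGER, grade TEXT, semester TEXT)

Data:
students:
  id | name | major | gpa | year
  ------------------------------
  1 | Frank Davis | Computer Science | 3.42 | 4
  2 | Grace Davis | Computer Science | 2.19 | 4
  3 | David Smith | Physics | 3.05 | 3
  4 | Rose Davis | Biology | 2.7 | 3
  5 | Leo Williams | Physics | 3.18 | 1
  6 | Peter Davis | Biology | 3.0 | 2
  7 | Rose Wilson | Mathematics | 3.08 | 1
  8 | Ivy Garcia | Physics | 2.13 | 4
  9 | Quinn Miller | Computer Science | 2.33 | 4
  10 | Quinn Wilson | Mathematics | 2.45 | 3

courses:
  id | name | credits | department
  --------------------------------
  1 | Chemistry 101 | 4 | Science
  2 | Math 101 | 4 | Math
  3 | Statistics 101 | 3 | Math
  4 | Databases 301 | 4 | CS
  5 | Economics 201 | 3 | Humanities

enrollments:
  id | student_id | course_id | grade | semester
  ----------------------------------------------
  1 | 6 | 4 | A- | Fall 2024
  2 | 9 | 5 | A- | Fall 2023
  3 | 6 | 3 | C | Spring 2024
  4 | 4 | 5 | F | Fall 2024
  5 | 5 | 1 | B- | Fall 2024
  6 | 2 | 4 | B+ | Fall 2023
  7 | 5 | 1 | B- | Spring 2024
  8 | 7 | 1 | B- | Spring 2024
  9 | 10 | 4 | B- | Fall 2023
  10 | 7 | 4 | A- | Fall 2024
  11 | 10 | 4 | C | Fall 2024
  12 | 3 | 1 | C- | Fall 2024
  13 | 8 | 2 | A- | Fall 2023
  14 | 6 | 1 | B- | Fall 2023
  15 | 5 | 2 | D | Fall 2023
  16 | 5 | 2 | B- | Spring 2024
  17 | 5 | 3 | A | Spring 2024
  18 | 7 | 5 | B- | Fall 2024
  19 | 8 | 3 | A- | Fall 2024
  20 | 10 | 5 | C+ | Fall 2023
SELECT p.name FROM students p LEFT JOIN enrollments c ON c.student_id = p.id WHERE c.id IS NULL

Execution result:
Frank Davis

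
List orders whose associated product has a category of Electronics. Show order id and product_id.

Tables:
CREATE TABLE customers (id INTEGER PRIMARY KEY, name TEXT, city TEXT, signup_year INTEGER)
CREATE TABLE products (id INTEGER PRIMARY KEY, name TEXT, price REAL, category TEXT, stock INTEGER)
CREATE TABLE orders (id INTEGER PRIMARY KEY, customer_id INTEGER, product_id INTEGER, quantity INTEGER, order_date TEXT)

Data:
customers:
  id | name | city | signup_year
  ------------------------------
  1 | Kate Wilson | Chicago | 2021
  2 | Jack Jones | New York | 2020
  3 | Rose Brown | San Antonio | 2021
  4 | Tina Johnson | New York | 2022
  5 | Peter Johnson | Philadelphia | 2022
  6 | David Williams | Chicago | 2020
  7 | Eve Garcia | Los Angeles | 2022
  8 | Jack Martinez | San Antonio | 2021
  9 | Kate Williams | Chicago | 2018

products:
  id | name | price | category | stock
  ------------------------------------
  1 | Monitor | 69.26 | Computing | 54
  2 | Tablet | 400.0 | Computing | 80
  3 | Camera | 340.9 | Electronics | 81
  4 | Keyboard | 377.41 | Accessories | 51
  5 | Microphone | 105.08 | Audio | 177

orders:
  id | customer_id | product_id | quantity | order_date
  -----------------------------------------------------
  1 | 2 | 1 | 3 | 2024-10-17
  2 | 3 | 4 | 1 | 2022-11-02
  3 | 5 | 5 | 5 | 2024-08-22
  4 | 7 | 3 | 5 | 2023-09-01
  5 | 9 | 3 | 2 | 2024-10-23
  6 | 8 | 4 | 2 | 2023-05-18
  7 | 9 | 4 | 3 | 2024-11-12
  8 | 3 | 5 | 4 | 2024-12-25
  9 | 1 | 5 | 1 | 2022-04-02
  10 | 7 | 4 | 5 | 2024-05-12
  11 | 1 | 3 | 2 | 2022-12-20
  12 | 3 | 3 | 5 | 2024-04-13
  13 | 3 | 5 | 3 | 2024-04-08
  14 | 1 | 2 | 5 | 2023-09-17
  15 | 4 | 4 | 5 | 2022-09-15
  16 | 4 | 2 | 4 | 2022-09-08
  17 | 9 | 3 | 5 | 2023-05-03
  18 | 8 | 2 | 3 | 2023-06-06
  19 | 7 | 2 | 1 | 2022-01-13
SELECT id, product_id FROM orders WHERE product_id IN (SELECT id FROM products WHERE category = 'Electronics')

Execution result:
id | product_id
4 | 3
5 | 3
11 | 3
12 | 3
17 | 3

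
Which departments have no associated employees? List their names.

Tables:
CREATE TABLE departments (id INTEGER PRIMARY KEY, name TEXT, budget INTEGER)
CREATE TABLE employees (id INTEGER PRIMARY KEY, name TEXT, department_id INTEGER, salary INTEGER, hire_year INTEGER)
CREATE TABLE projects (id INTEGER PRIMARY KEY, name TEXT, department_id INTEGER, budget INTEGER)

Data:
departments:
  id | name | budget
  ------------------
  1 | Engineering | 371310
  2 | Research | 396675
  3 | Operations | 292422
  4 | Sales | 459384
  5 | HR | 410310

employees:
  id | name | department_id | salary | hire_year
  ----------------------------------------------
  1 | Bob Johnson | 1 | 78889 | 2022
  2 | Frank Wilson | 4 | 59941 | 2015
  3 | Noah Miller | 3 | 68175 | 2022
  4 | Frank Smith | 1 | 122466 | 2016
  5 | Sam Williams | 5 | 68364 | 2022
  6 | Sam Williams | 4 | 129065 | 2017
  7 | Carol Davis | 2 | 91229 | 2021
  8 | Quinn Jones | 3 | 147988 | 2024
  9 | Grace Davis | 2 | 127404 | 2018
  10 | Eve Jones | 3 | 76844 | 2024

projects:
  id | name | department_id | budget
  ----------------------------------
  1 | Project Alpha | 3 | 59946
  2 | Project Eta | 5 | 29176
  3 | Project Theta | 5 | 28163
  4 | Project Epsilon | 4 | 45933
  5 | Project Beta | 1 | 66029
SELECT p.name FROM departments p LEFT JOIN employees c ON c.department_id = p.id WHERE c.id IS NULL

Execution result:
(no rows)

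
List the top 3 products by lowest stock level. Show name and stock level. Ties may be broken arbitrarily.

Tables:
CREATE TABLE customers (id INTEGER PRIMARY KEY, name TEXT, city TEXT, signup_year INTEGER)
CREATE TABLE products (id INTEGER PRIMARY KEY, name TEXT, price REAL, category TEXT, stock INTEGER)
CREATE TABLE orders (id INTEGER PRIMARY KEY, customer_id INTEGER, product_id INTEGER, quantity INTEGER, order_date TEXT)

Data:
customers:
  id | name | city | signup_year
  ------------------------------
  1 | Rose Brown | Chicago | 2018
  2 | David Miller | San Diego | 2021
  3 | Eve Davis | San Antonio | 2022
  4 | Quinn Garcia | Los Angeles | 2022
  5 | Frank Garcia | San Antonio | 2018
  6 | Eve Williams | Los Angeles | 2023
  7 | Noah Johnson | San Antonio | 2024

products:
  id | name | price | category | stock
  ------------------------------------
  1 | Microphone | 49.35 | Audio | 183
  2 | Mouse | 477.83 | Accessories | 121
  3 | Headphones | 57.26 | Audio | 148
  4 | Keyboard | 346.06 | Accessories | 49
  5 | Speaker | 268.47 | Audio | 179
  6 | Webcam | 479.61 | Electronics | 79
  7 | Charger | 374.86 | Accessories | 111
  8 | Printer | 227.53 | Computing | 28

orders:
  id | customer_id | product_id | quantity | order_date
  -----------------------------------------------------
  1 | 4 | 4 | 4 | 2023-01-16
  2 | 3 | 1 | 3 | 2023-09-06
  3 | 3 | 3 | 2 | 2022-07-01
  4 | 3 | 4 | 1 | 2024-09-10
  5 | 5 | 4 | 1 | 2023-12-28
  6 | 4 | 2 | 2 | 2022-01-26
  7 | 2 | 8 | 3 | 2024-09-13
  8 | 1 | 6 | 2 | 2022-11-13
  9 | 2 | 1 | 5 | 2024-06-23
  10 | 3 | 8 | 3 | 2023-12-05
SELECT name, stock FROM products ORDER BY stock ASC LIMIT 3

Execution result:
name | stock
Printer | 28
Keyboard | 49
Webcam | 79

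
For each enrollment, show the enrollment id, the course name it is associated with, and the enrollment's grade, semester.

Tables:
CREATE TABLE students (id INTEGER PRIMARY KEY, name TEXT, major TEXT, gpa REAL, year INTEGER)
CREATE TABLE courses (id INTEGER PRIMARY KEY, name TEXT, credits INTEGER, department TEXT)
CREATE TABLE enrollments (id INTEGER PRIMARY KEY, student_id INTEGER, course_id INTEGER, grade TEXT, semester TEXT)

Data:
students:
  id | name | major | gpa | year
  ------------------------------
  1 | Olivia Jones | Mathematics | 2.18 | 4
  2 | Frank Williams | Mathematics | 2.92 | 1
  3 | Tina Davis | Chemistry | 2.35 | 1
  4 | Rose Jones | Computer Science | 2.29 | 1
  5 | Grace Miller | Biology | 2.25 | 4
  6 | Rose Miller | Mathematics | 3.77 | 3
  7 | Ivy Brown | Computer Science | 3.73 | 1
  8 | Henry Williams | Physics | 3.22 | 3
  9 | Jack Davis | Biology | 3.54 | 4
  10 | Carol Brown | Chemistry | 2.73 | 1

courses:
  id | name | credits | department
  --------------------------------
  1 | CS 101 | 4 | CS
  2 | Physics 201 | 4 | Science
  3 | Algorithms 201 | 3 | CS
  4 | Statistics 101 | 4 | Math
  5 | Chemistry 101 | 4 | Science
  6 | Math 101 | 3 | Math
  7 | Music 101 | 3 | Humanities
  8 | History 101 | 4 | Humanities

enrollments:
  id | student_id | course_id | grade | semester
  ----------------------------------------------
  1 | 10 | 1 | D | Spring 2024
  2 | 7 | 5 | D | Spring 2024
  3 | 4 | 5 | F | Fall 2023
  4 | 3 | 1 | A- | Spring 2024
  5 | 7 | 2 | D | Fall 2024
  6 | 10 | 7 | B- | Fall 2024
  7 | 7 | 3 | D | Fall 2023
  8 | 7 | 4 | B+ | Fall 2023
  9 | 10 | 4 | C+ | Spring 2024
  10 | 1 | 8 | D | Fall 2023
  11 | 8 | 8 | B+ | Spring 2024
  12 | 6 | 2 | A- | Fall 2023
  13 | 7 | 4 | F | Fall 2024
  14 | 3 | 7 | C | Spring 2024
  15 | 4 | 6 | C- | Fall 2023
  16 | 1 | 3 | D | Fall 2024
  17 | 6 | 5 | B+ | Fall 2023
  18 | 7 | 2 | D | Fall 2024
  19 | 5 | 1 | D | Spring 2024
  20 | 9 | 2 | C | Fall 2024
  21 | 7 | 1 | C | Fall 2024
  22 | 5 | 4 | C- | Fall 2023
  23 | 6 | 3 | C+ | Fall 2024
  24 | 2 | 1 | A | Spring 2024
SELECT c.id, p.name AS course, c.grade, c.semester FROM enrollments c JOIN courses p ON c.course_id = p.id

Execution result:
id | course | grade | semester
1 | CS 101 | D | Spring 2024
2 | Chemistry 101 | D | Spring 2024
3 | Chemistry 101 | F | Fall 2023
4 | CS 101 | A- | Spring 2024
5 | Physics 201 | D | Fall 2024
6 | Music 101 | B- | Fall 2024
7 | Algorithms 201 | D | Fall 2023
8 | Statistics 101 | B+ | Fall 2023
9 | Statistics 101 | C+ | Spring 2024
10 | History 101 | D | Fall 2023
11 | History 101 | B+ | Spring 2024
12 | Physics 201 | A- | Fall 2023
13 | Statistics 101 | F | Fall 2024
14 | Music 101 | C | Spring 2024
15 | Math 101 | C- | Fall 2023
16 | Algorithms 201 | D | Fall 2024
17 | Chemistry 101 | B+ | Fall 2023
18 | Physics 201 | D | Fall 2024
19 | CS 101 | D | Spring 2024
20 | Physics 201 | C | Fall 2024
21 | CS 101 | C | Fall 2024
22 | Statistics 101 | C- | Fall 2023
23 | Algorithms 201 | C+ | Fall 2024
24 | CS 101 | A | Spring 2024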